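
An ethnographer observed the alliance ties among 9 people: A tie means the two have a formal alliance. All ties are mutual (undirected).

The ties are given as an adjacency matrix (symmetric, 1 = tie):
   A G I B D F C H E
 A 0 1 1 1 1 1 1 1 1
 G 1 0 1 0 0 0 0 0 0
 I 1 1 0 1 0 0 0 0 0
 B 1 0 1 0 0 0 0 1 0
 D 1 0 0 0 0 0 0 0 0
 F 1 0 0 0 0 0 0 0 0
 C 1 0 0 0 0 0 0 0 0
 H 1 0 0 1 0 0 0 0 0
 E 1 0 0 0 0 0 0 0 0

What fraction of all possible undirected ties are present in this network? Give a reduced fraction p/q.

11/36

There are 11 edges and 9 nodes, so the maximum possible is C(9,2) = 36.
Density = 11/36.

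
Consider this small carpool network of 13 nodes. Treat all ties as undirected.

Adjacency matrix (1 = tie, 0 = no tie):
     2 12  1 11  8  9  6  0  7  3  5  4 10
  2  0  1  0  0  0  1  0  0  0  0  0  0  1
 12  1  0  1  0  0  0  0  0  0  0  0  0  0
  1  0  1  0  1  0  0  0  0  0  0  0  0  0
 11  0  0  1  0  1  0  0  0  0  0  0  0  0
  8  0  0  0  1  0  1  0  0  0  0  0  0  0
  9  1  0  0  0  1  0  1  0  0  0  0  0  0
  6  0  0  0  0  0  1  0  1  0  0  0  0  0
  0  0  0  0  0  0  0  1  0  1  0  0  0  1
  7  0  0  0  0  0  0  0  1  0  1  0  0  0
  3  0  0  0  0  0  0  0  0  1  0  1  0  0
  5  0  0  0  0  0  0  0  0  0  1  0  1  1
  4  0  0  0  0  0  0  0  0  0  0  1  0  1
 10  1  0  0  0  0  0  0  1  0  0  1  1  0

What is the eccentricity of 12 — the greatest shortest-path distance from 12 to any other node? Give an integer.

4

Distances from 12: 0:3, 1:1, 2:1, 3:4, 4:3, 5:3, 6:3, 7:4, 8:3, 9:2, 10:2, 11:2.
The largest is 4 (to 3 and 7), so the eccentricity of 12 is 4.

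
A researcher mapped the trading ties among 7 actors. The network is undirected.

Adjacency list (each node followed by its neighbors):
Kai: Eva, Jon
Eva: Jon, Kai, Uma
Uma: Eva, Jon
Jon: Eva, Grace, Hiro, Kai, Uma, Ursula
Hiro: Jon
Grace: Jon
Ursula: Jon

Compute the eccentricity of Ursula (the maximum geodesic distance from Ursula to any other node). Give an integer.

2

Distances from Ursula: Eva:2, Grace:2, Hiro:2, Jon:1, Kai:2, Uma:2.
The largest is 2 (to Uma, Hiro, Grace, Kai, and Eva), so the eccentricity of Ursula is 2.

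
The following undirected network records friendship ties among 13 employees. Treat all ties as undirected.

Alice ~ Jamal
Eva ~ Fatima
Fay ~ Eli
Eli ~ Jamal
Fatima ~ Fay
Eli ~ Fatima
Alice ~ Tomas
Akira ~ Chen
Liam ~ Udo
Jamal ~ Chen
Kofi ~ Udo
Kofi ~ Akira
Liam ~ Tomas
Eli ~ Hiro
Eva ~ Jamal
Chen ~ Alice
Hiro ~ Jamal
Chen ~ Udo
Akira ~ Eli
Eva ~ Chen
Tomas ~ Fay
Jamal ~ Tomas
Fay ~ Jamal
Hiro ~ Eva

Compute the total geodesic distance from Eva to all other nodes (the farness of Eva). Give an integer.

Distances from Eva: Akira:2, Alice:2, Chen:1, Eli:2, Fatima:1, Fay:2, Hiro:1, Jamal:1, Kofi:3, Liam:3, Tomas:2, Udo:2.
Sum = 2 + 2 + 1 + 2 + 1 + 2 + 1 + 1 + 3 + 3 + 2 + 2 = 22.

22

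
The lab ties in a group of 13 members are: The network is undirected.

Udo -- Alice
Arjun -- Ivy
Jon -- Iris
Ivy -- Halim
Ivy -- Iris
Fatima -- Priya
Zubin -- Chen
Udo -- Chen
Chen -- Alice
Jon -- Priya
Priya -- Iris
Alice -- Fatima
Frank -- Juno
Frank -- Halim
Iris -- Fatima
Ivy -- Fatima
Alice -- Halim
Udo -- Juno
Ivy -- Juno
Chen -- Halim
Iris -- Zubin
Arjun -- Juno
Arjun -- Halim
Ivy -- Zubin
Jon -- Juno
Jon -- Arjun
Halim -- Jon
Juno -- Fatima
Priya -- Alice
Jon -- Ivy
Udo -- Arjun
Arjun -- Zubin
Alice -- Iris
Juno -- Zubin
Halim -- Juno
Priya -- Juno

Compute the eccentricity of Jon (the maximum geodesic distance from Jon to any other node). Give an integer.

Distances from Jon: Alice:2, Arjun:1, Chen:2, Fatima:2, Frank:2, Halim:1, Iris:1, Ivy:1, Juno:1, Priya:1, Udo:2, Zubin:2.
The largest is 2 (to Udo, Zubin, Fatima, Alice, Chen, and Frank), so the eccentricity of Jon is 2.

2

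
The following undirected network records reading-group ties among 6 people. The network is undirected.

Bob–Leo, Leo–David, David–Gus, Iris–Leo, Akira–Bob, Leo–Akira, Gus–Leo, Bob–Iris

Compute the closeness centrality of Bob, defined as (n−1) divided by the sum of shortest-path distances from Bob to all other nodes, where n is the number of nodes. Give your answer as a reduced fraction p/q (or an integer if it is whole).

Distances from Bob: Akira:1, David:2, Gus:2, Iris:1, Leo:1. Sum = 7.
n = 6, so closeness = 5/7.

5/7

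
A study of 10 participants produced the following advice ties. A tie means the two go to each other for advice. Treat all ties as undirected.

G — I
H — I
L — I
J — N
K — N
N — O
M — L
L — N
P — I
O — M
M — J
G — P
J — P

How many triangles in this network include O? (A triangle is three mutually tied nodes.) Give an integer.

0

O's neighbors are M and N, but none of them are tied to each other, so no triangle contains O.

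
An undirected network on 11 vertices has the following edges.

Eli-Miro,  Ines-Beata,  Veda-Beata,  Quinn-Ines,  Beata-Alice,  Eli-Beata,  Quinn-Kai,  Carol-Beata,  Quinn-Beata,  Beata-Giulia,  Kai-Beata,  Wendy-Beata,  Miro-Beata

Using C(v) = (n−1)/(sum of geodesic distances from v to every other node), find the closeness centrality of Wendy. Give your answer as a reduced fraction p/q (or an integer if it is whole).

Distances from Wendy: Alice:2, Beata:1, Carol:2, Eli:2, Giulia:2, Ines:2, Kai:2, Miro:2, Quinn:2, Veda:2. Sum = 19.
n = 11, so closeness = 10/19.

10/19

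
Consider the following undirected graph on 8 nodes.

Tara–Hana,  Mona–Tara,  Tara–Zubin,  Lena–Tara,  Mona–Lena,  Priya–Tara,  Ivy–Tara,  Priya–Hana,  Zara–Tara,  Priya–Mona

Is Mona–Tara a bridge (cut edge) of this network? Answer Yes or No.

Even without that edge, Mona still reaches Tara via Mona – Lena – Tara, so the network stays connected. Not a bridge.

No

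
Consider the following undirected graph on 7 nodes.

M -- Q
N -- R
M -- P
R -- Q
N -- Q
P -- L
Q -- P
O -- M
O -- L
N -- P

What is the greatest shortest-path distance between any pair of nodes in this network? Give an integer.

3

Eccentricity of each node (its greatest distance to any other): L:3, M:2, N:3, O:3, P:2, Q:2, R:3.
The maximum eccentricity is 3, realized for instance by the pair L–R via L – P – Q – R. So the diameter is 3.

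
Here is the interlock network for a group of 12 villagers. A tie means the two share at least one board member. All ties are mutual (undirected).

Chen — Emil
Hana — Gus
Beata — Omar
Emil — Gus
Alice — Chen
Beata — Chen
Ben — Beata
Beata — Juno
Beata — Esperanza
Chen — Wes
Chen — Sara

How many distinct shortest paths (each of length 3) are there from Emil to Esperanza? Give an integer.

1

The shortest distance is 3, and the only length-3 path is Emil–Chen–Beata–Esperanza. So there is exactly 1 shortest path.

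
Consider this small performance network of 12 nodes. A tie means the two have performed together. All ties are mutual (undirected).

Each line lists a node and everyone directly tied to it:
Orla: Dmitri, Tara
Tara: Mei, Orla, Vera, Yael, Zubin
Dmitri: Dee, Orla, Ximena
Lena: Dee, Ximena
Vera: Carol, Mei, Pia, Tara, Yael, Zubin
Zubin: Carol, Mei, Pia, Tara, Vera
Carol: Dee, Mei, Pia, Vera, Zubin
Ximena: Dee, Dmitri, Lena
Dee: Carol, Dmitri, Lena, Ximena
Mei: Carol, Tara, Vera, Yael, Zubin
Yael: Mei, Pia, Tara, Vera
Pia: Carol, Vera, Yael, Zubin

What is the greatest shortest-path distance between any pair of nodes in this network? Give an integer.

Eccentricity of each node (its greatest distance to any other): Carol:3, Dee:3, Dmitri:3, Lena:4, Mei:3, Orla:3, Pia:3, Tara:4, Vera:3, Ximena:4, Yael:4, Zubin:3.
The maximum eccentricity is 4, realized for instance by the pair Yael–Ximena via Yael – Tara – Orla – Dmitri – Ximena. So the diameter is 4.

4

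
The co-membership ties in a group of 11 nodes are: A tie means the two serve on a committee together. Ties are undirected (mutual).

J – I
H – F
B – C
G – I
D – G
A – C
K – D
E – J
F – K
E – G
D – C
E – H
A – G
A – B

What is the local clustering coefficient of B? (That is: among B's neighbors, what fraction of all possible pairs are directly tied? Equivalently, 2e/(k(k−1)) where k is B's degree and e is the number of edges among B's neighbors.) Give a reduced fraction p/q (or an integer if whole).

B's neighbors: A and C (k = 2).
Possible neighbor pairs: C(2,2) = 1. Edges among them: A–C → e = 1.
Clustering(B) = 1/1.

1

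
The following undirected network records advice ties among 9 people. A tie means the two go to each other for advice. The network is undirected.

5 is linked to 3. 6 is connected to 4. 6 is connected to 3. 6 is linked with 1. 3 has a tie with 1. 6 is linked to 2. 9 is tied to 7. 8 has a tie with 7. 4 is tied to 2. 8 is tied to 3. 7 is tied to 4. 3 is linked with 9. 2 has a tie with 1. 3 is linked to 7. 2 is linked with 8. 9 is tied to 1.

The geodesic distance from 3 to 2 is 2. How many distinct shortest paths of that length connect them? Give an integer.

The shortest distance is 2. The length-2 paths are: 3–6–2; 3–1–2; 3–8–2.
That gives 3 distinct shortest paths.

3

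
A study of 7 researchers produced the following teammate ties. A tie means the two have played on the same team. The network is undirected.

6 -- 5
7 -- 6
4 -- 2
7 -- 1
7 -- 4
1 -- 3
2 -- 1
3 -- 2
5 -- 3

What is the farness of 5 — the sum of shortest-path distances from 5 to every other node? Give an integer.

Distances from 5: 1:2, 2:2, 3:1, 4:3, 6:1, 7:2.
Sum = 2 + 2 + 1 + 3 + 1 + 2 = 11.

11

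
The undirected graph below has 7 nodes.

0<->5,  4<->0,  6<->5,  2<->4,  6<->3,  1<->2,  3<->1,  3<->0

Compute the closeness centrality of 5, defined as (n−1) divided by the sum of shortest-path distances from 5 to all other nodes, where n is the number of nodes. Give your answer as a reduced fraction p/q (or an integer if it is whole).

Distances from 5: 0:1, 1:3, 2:3, 3:2, 4:2, 6:1. Sum = 12.
n = 7, so closeness = 6/12 = 1/2.

1/2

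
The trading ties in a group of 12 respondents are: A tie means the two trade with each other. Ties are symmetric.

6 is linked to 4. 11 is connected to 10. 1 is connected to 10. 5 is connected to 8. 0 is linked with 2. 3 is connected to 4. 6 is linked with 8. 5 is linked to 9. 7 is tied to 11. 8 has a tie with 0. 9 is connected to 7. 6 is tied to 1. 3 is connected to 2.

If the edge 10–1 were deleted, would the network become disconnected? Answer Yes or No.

No

Even without that edge, 10 still reaches 1 via 10 – 11 – 7 – 9 – 5 – 8 – 6 – 1, so the network stays connected. Not a bridge.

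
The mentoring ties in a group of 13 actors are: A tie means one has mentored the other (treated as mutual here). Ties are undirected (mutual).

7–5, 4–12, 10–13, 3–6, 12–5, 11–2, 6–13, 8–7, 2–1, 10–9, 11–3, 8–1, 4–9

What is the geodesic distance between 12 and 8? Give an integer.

3

One shortest route is 12 – 5 – 7 – 8, which uses 3 edges, and at distance 2 from 12 we only reach {7, 9}, which does not include 8. So d(12,8) = 3.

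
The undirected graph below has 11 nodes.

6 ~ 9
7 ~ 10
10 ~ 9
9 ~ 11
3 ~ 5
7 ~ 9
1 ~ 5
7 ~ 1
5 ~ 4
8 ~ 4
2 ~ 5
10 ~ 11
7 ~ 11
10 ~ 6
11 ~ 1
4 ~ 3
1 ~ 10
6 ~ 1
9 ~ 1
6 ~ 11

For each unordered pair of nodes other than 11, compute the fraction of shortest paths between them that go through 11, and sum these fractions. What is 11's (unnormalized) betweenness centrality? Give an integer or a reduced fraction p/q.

1/4

Pairs whose geodesics pass through 11 — 7–6: 1/4.
All other pairs contribute 0.
Summing the contributions gives betweenness(11) = 1/4.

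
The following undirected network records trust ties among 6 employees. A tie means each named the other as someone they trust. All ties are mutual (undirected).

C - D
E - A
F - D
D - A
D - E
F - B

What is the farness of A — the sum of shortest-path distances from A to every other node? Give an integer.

Distances from A: B:3, C:2, D:1, E:1, F:2.
Sum = 3 + 2 + 1 + 1 + 2 = 9.

9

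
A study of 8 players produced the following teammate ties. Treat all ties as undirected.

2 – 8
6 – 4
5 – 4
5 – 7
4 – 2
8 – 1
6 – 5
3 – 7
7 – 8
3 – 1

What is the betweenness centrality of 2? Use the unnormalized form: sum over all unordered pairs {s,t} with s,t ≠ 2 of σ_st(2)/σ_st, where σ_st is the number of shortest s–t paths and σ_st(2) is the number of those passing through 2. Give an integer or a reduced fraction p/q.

17/6

Pairs whose geodesics pass through 2 — 4–1: 1; 4–8: 1; 6–1: 1/3; 6–8: 1/2.
All other pairs contribute 0.
Summing the contributions gives betweenness(2) = 17/6.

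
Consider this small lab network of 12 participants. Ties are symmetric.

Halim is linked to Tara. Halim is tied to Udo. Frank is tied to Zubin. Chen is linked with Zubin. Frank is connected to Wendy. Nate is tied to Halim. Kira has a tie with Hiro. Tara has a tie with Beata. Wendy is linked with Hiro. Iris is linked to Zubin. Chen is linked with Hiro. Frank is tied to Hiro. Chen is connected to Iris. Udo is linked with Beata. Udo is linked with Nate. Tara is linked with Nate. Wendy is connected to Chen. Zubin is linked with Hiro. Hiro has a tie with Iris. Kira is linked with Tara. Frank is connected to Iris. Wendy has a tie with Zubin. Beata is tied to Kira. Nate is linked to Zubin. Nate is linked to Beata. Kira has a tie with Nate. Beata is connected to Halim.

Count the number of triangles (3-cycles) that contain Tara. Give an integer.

5

Tara's neighbors: Beata, Halim, Kira, and Nate.
Neighbor pairs that are themselves tied: Tara–Beata–Halim; Tara–Beata–Kira; Tara–Beata–Nate; Tara–Halim–Nate; Tara–Kira–Nate. Each forms one triangle with Tara, for 5 in total.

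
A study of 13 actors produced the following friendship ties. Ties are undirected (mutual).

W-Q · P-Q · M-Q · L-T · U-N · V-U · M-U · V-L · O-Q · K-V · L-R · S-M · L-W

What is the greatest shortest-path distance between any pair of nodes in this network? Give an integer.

5

Eccentricity of each node (its greatest distance to any other): K:5, L:4, M:4, N:4, O:5, P:5, Q:4, R:5, S:5, T:5, U:3, V:4, W:4.
The maximum eccentricity is 5, realized for instance by the pair S–R via S – M – U – V – L – R. So the diameter is 5.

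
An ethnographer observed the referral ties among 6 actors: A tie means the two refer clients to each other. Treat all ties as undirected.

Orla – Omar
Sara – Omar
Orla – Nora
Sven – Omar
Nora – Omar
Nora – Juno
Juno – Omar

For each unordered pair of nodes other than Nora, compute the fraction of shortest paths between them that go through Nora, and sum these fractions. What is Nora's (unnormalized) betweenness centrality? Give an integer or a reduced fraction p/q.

1/2

Pairs whose geodesics pass through Nora — Orla–Juno: 1/2.
All other pairs contribute 0.
Summing the contributions gives betweenness(Nora) = 1/2.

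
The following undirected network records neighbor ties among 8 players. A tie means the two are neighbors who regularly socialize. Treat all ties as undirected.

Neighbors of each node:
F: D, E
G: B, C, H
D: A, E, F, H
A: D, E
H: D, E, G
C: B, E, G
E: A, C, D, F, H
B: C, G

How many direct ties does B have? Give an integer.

B is directly tied to C and G. That is 2 neighbors, so the degree of B is 2.

2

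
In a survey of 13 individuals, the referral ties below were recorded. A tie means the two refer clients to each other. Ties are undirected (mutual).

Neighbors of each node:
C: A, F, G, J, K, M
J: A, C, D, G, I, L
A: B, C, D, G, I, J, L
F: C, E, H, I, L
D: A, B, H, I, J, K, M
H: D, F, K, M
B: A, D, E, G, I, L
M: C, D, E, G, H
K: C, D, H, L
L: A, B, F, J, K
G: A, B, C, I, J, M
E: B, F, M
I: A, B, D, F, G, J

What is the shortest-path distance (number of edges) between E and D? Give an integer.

2

One shortest route is E – B – D, which uses 2 edges, and E and D are not directly tied, so nothing shorter exists. So d(E,D) = 2.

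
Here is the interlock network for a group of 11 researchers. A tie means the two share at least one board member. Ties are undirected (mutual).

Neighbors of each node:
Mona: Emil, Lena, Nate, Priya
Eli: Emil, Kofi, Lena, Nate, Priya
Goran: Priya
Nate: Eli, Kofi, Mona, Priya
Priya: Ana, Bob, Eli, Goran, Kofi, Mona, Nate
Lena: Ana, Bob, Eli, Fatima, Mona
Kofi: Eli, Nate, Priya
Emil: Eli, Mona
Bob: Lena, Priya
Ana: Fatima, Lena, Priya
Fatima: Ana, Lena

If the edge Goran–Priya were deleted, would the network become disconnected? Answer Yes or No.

Without the Goran–Priya edge there is no alternate route between Goran and Priya, so the network disconnects. It is a bridge.

Yes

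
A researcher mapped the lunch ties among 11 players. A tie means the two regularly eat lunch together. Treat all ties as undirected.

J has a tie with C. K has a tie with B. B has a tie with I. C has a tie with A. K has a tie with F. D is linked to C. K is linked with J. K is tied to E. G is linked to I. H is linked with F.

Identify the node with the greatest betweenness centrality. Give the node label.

K

Unnormalized betweenness of each node: A:0, B:16, C:17, D:0, E:0, F:9, G:0, H:0, I:9, J:21, K:35.
K has the largest value, 35, making it the main broker — the node through which the most shortest paths run.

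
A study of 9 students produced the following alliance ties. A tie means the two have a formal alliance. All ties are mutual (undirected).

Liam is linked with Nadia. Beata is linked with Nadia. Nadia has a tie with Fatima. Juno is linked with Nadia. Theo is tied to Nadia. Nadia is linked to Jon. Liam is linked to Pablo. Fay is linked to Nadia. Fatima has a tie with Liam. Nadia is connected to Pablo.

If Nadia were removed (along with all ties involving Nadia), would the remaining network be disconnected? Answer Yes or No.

Removing Nadia leaves {Jon} with no path to {Fatima, Liam, and Pablo}, so the network splits into 6 components. Nadia is a cut vertex.

Yes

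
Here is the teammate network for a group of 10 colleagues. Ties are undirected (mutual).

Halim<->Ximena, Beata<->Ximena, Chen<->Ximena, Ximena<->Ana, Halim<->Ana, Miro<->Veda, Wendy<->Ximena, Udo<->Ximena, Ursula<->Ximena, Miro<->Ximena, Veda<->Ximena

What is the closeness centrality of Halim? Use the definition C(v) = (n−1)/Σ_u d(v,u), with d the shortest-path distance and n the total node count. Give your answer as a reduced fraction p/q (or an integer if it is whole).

9/16

Distances from Halim: Ana:1, Beata:2, Chen:2, Miro:2, Udo:2, Ursula:2, Veda:2, Wendy:2, Ximena:1. Sum = 16.
n = 10, so closeness = 9/16.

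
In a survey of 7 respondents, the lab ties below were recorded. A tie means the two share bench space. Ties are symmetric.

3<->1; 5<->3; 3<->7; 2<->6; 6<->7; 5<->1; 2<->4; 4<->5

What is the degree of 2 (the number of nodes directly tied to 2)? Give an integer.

2

2 is directly tied to 4 and 6. That is 2 neighbors, so the degree of 2 is 2.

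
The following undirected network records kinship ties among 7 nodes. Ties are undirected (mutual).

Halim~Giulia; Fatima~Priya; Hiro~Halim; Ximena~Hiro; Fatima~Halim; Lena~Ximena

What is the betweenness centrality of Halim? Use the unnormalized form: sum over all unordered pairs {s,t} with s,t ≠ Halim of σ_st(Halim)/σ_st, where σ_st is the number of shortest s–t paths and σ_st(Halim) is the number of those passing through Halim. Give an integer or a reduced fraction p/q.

Pairs whose geodesics pass through Halim — Lena–Giulia: 1; Lena–Priya: 1; Lena–Fatima: 1; Hiro–Giulia: 1; Hiro–Priya: 1; Hiro–Fatima: 1; Giulia–Priya: 1; Giulia–Ximena: 1; Giulia–Fatima: 1; Priya–Ximena: 1; Ximena–Fatima: 1.
All other pairs contribute 0.
Summing the contributions gives betweenness(Halim) = 11.

11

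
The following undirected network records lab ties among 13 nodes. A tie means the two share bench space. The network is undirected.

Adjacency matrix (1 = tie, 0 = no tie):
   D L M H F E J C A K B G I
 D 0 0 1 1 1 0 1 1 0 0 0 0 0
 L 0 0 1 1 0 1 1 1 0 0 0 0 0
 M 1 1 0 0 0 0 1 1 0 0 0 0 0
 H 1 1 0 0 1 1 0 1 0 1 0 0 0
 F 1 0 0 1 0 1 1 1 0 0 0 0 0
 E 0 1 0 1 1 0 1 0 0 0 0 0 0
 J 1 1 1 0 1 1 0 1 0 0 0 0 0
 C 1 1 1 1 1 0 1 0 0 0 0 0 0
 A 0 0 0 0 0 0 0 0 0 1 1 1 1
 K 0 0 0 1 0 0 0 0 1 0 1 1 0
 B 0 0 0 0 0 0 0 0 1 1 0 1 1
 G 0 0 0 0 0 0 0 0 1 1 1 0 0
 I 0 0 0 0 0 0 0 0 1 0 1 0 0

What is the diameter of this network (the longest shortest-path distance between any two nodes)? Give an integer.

Eccentricity of each node (its greatest distance to any other): A:4, B:4, C:4, D:4, E:4, F:4, G:4, H:3, I:5, J:5, K:3, L:4, M:5.
The maximum eccentricity is 5, realized for instance by the pair M–I via M – D – H – K – A – I. So the diameter is 5.

5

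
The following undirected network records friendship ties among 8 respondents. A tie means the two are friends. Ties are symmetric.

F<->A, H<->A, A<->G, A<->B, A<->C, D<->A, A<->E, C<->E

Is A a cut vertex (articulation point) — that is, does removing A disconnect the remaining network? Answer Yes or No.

Removing A leaves {H} with no path to {C and E}, so the network splits into 6 components. A is a cut vertex.

Yes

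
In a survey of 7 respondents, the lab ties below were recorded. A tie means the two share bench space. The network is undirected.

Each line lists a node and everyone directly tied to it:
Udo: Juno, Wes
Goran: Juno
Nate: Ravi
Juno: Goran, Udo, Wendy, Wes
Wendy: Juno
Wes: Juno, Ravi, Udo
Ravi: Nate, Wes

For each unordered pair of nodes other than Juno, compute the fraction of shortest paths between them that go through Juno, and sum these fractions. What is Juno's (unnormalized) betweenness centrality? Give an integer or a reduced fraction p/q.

9

Pairs whose geodesics pass through Juno — Wendy–Goran: 1; Wendy–Wes: 1; Wendy–Ravi: 1; Wendy–Udo: 1; Wendy–Nate: 1; Goran–Wes: 1; Goran–Ravi: 1; Goran–Udo: 1; Goran–Nate: 1.
All other pairs contribute 0.
Summing the contributions gives betweenness(Juno) = 9.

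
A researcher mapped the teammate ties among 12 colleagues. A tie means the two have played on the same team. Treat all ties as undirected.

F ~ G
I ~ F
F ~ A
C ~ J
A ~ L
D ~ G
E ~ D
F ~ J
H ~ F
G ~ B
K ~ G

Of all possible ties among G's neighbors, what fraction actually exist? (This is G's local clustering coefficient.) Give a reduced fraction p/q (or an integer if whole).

0

G's neighbors: B, D, F, and K (k = 4).
Possible neighbor pairs: C(4,2) = 6. Edges among them: none → e = 0.
Clustering(G) = 0/6 = 0.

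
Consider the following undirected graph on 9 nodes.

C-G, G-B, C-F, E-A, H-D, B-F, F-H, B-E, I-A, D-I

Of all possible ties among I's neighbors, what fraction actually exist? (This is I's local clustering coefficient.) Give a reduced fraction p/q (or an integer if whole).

0

I's neighbors: A and D (k = 2).
Possible neighbor pairs: C(2,2) = 1. Edges among them: none → e = 0.
Clustering(I) = 0/1.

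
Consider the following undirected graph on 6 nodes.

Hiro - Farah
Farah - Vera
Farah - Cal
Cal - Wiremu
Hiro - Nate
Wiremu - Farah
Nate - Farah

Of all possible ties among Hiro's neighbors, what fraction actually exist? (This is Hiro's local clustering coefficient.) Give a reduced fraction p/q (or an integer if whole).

1

Hiro's neighbors: Farah and Nate (k = 2).
Possible neighbor pairs: C(2,2) = 1. Edges among them: Farah–Nate → e = 1.
Clustering(Hiro) = 1/1.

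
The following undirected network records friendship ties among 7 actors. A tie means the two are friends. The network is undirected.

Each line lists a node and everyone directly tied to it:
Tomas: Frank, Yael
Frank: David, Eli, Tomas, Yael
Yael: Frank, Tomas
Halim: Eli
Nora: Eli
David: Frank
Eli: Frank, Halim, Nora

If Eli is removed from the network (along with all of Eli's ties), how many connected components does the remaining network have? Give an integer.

3

Without Eli, the remaining ties split the others into: {David, Frank, Tomas, Yael}; {Halim}; {Nora}.
That's 3 separate components.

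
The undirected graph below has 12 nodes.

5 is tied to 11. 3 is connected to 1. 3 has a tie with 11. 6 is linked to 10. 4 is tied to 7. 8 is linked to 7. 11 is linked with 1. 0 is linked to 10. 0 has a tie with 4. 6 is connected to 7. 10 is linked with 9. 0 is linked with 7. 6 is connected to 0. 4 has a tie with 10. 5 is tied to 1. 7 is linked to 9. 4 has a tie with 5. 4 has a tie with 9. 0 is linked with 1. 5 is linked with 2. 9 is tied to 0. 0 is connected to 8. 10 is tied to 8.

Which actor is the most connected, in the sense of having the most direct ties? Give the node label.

0

Degrees — 0:7, 1:4, 2:1, 3:2, 4:5, 5:4, 6:3, 7:5, 8:3, 9:4, 10:5, 11:3.
The maximum is 7, attained only by 0.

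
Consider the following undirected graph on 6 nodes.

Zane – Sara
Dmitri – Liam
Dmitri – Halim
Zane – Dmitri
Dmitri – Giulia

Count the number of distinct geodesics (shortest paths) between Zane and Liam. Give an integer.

The shortest distance is 2, and the only length-2 path is Zane–Dmitri–Liam. So there is exactly 1 shortest path.

1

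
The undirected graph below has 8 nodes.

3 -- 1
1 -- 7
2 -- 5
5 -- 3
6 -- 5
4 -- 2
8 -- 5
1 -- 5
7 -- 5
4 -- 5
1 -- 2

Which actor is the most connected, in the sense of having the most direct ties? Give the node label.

Degrees — 1:4, 2:3, 3:2, 4:2, 5:7, 6:1, 7:2, 8:1.
The maximum is 7, attained only by 5.

5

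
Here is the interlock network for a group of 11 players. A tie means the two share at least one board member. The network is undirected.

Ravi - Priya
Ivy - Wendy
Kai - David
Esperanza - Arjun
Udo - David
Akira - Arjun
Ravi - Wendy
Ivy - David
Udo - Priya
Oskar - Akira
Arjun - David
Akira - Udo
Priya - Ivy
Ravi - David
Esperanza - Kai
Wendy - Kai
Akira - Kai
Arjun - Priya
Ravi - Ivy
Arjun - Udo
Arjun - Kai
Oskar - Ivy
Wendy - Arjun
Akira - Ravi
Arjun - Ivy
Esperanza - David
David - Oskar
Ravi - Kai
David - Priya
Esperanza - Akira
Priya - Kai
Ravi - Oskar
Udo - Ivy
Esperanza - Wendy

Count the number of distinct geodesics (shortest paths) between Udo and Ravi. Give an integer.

4

The shortest distance is 2. The length-2 paths are: Udo–Priya–Ravi; Udo–David–Ravi; Udo–Ivy–Ravi; Udo–Akira–Ravi.
That gives 4 distinct shortest paths.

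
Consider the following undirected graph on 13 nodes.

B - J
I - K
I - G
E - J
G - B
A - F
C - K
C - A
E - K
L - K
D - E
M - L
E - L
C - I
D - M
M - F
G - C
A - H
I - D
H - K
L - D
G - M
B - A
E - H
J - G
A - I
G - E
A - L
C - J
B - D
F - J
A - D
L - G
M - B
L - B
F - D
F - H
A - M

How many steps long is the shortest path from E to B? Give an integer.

One shortest route is E – J – B, which uses 2 edges, and E and B are not directly tied, so nothing shorter exists. So d(E,B) = 2.

2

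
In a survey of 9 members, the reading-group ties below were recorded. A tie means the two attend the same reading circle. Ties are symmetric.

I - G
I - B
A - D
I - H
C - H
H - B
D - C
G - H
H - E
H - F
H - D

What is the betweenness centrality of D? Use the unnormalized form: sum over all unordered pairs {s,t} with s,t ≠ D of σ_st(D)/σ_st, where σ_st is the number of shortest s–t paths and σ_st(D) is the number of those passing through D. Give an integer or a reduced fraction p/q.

Pairs whose geodesics pass through D — E–A: 1; A–B: 1; A–F: 1; A–H: 1; A–I: 1; A–C: 1; A–G: 1.
All other pairs contribute 0.
Summing the contributions gives betweenness(D) = 7.

7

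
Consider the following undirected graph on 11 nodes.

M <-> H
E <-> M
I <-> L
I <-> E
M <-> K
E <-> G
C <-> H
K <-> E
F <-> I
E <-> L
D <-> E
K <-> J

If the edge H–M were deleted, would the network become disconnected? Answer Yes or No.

Yes

Without the H–M edge there is no alternate route between H and M, so the network disconnects. It is a bridge.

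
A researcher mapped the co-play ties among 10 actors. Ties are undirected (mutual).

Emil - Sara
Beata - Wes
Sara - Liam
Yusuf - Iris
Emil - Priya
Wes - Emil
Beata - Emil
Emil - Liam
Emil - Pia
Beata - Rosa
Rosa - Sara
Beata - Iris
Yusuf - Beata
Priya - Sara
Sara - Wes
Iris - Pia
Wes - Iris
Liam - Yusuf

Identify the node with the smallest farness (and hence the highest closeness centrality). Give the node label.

Emil

Farness (sum of distances to all others) for each node — Beata:13, Emil:12, Iris:15, Liam:15, Pia:17, Priya:18, Rosa:17, Sara:13, Wes:14, Yusuf:16.
The smallest farness is 12, for Emil, so Emil has the highest closeness.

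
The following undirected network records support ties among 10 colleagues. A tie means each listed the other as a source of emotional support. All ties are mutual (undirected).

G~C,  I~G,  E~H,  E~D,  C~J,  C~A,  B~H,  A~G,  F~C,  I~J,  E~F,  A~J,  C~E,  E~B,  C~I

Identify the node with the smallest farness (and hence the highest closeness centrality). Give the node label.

C

Farness (sum of distances to all others) for each node — A:18, B:20, C:12, D:21, E:13, F:16, G:18, H:20, I:18, J:18.
The smallest farness is 12, for C, so C has the highest closeness.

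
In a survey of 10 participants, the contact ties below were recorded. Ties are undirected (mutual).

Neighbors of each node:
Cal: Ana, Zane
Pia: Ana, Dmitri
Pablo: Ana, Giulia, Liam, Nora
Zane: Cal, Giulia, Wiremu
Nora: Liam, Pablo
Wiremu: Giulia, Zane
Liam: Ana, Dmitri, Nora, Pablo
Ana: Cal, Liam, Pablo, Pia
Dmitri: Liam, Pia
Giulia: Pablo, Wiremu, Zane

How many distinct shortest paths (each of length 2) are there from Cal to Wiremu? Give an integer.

The shortest distance is 2, and the only length-2 path is Cal–Zane–Wiremu. So there is exactly 1 shortest path.

1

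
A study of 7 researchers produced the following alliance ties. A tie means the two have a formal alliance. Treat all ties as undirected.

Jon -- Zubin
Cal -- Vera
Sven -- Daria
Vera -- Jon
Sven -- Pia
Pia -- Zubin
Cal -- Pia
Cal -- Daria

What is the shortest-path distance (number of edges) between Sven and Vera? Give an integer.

3

One shortest route is Sven – Pia – Cal – Vera, which uses 3 edges, and at distance 2 from Sven we only reach {Cal, Zubin}, which does not include Vera. So d(Sven,Vera) = 3.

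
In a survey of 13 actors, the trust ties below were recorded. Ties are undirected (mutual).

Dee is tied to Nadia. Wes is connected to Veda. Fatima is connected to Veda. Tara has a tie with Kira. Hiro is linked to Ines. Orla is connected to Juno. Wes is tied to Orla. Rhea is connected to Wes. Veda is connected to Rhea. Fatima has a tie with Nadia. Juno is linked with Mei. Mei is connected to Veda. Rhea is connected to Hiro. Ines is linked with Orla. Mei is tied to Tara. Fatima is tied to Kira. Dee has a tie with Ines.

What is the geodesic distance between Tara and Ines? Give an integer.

One shortest route is Tara – Mei – Juno – Orla – Ines, which uses 4 edges, and at distance 3 from Tara we only reach {Nadia, Orla, Rhea, Wes}, which does not include Ines. So d(Tara,Ines) = 4.

4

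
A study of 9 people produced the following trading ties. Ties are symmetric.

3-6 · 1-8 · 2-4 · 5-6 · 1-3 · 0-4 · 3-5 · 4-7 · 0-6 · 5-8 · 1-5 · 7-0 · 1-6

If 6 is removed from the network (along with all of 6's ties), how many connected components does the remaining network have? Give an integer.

2

Without 6, the remaining ties split the others into: {0, 2, 4, 7}; {1, 3, 5, 8}.
That's 2 separate components.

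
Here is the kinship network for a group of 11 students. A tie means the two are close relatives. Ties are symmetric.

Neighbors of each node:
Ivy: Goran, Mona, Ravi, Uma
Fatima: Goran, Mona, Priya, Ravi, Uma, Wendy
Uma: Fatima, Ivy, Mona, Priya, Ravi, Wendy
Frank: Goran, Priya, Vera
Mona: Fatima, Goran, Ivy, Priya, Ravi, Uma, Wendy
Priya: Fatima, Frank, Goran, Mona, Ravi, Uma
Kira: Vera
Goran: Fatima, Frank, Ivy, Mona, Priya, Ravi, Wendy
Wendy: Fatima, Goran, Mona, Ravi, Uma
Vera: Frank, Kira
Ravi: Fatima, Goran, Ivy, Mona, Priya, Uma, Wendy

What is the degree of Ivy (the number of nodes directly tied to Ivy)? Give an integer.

4

Ivy is directly tied to Goran, Mona, Ravi, and Uma. That is 4 neighbors, so the degree of Ivy is 4.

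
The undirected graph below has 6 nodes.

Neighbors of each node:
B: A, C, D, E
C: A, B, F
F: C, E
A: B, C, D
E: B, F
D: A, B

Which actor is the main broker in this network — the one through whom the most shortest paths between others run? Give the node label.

Unnormalized betweenness of each node: A:5/6, B:11/3, C:13/6, D:0, E:5/6, F:1/2.
B has the largest value, 11/3, making it the main broker — the node through which the most shortest paths run.

B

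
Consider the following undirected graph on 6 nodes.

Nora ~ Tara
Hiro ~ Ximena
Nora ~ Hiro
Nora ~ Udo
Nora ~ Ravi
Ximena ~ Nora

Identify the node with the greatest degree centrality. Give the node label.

Nora

Degrees — Hiro:2, Nora:5, Ravi:1, Tara:1, Udo:1, Ximena:2.
The maximum is 5, attained only by Nora.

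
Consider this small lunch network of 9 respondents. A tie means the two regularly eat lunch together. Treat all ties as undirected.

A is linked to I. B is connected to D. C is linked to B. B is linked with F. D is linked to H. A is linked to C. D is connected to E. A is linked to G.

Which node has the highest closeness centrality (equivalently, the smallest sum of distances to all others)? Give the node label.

Farness (sum of distances to all others) for each node — A:19, B:15, C:16, D:18, E:25, F:22, G:26, H:25, I:26.
The smallest farness is 15, for B, so B has the highest closeness.

B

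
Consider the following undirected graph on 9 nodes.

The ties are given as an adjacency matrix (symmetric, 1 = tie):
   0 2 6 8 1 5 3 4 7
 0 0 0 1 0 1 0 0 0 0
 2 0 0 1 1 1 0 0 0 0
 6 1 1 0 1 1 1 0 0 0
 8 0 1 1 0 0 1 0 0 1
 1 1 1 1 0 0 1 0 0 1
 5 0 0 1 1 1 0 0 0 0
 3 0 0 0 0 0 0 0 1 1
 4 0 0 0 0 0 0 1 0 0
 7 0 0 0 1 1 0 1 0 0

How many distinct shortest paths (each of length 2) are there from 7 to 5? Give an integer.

The shortest distance is 2. The length-2 paths are: 7–8–5; 7–1–5.
That gives 2 distinct shortest paths.

2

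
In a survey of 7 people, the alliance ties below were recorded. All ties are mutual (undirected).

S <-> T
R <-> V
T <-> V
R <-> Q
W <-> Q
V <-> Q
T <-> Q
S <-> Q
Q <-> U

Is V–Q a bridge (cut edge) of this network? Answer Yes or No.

No

Even without that edge, V still reaches Q via V – T – Q, so the network stays connected. Not a bridge.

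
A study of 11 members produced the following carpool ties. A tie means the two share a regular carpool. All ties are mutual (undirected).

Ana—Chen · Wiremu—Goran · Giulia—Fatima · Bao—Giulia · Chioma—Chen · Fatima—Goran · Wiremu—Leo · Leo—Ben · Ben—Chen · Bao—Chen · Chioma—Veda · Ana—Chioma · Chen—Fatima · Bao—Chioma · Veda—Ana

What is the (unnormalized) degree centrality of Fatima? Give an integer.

3

Fatima is directly tied to Chen, Giulia, and Goran. That is 3 neighbors, so the degree of Fatima is 3.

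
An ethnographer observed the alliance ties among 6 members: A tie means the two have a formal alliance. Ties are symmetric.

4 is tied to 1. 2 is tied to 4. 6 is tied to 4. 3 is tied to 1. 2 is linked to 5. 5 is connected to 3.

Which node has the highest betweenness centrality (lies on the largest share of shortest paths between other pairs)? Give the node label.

Unnormalized betweenness of each node: 1:2, 2:2, 3:1, 4:5, 5:1, 6:0.
4 has the largest value, 5, making it the main broker — the node through which the most shortest paths run.

4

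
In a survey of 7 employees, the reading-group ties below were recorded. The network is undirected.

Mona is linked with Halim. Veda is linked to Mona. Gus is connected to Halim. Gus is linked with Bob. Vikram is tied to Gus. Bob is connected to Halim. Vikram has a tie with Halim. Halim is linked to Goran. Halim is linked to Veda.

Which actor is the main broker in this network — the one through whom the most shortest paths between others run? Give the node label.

Halim

Unnormalized betweenness of each node: Bob:0, Goran:0, Gus:1/2, Halim:23/2, Mona:0, Veda:0, Vikram:0.
Halim has the largest value, 23/2, making it the main broker — the node through which the most shortest paths run.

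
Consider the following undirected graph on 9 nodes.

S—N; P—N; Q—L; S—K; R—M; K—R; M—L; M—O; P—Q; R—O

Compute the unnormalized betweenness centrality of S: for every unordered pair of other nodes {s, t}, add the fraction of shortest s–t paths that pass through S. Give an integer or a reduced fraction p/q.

11/2

Pairs whose geodesics pass through S — Q–K: 1/2; M–N: 1/2; O–N: 1; R–N: 1; R–P: 1/2; K–N: 1; K–P: 1.
All other pairs contribute 0.
Summing the contributions gives betweenness(S) = 11/2.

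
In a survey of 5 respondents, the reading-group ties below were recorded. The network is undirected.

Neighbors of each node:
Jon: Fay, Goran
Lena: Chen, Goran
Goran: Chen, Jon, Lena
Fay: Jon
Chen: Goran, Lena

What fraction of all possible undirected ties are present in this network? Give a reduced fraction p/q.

1/2

There are 5 edges and 5 nodes, so the maximum possible is C(5,2) = 10.
Density = 5/10 = 1/2.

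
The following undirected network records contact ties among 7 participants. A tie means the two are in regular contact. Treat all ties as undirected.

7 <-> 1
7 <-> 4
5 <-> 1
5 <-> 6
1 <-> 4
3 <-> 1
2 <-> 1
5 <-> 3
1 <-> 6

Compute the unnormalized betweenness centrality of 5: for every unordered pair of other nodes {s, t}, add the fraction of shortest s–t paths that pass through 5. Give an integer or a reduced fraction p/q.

1/2

Pairs whose geodesics pass through 5 — 3–6: 1/2.
All other pairs contribute 0.
Summing the contributions gives betweenness(5) = 1/2.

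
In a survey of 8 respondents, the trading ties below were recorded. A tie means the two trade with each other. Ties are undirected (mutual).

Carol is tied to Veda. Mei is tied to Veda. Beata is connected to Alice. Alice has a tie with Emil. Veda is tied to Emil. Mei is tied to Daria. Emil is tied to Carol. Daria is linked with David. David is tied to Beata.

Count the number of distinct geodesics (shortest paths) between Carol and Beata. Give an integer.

1

The shortest distance is 3, and the only length-3 path is Carol–Emil–Alice–Beata. So there is exactly 1 shortest path.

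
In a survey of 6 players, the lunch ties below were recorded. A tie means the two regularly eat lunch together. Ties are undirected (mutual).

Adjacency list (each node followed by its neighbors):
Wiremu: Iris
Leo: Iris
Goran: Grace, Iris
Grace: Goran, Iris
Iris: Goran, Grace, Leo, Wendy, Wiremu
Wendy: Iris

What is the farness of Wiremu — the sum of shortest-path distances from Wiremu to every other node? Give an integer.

9

Distances from Wiremu: Goran:2, Grace:2, Iris:1, Leo:2, Wendy:2.
Sum = 2 + 2 + 1 + 2 + 2 = 9.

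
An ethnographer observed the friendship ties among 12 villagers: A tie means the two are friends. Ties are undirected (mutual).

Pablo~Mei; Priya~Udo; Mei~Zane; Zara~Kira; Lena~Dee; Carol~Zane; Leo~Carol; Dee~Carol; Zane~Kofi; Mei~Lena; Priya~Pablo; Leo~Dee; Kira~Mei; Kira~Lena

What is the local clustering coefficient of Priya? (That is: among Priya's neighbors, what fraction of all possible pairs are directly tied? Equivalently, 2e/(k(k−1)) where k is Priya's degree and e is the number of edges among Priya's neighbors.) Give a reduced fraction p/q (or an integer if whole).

Priya's neighbors: Pablo and Udo (k = 2).
Possible neighbor pairs: C(2,2) = 1. Edges among them: none → e = 0.
Clustering(Priya) = 0/1.

0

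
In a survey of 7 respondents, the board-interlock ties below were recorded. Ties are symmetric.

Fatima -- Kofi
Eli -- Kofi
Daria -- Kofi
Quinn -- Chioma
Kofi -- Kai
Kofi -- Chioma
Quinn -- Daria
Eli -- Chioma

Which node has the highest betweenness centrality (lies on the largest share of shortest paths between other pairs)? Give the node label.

Unnormalized betweenness of each node: Chioma:5/2, Daria:3/2, Eli:0, Fatima:0, Kai:0, Kofi:21/2, Quinn:1/2.
Kofi has the largest value, 21/2, making it the main broker — the node through which the most shortest paths run.

Kofi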